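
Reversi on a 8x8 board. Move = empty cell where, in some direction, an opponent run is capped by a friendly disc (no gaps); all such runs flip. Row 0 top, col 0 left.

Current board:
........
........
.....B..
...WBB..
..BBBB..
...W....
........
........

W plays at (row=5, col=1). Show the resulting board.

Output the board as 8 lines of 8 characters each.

Place W at (5,1); scan 8 dirs for brackets.
Dir NW: first cell '.' (not opp) -> no flip
Dir N: first cell '.' (not opp) -> no flip
Dir NE: opp run (4,2) capped by W -> flip
Dir W: first cell '.' (not opp) -> no flip
Dir E: first cell '.' (not opp) -> no flip
Dir SW: first cell '.' (not opp) -> no flip
Dir S: first cell '.' (not opp) -> no flip
Dir SE: first cell '.' (not opp) -> no flip
All flips: (4,2)

Answer: ........
........
.....B..
...WBB..
..WBBB..
.W.W....
........
........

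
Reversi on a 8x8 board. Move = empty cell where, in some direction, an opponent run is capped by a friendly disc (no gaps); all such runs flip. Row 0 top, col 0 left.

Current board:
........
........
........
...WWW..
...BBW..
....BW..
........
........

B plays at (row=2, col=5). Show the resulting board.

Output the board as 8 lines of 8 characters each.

Answer: ........
........
.....B..
...WBW..
...BBW..
....BW..
........
........

Derivation:
Place B at (2,5); scan 8 dirs for brackets.
Dir NW: first cell '.' (not opp) -> no flip
Dir N: first cell '.' (not opp) -> no flip
Dir NE: first cell '.' (not opp) -> no flip
Dir W: first cell '.' (not opp) -> no flip
Dir E: first cell '.' (not opp) -> no flip
Dir SW: opp run (3,4) capped by B -> flip
Dir S: opp run (3,5) (4,5) (5,5), next='.' -> no flip
Dir SE: first cell '.' (not opp) -> no flip
All flips: (3,4)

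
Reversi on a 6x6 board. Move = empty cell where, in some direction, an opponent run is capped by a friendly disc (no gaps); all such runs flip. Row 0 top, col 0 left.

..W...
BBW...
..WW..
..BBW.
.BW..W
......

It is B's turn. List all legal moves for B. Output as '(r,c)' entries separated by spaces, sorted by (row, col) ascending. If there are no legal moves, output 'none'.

(0,1): no bracket -> illegal
(0,3): no bracket -> illegal
(1,3): flips 2 -> legal
(1,4): flips 1 -> legal
(2,1): no bracket -> illegal
(2,4): no bracket -> illegal
(2,5): no bracket -> illegal
(3,1): no bracket -> illegal
(3,5): flips 1 -> legal
(4,3): flips 1 -> legal
(4,4): no bracket -> illegal
(5,1): flips 1 -> legal
(5,2): flips 1 -> legal
(5,3): no bracket -> illegal
(5,4): no bracket -> illegal
(5,5): no bracket -> illegal

Answer: (1,3) (1,4) (3,5) (4,3) (5,1) (5,2)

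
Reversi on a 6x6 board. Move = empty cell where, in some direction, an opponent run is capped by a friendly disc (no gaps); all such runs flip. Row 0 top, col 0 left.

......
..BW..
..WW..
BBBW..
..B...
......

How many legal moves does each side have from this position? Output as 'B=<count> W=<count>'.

-- B to move --
(0,2): no bracket -> illegal
(0,3): no bracket -> illegal
(0,4): flips 2 -> legal
(1,1): no bracket -> illegal
(1,4): flips 2 -> legal
(2,1): no bracket -> illegal
(2,4): flips 1 -> legal
(3,4): flips 2 -> legal
(4,3): no bracket -> illegal
(4,4): no bracket -> illegal
B mobility = 4
-- W to move --
(0,1): flips 1 -> legal
(0,2): flips 1 -> legal
(0,3): no bracket -> illegal
(1,1): flips 1 -> legal
(2,0): no bracket -> illegal
(2,1): no bracket -> illegal
(4,0): flips 1 -> legal
(4,1): flips 1 -> legal
(4,3): no bracket -> illegal
(5,1): flips 1 -> legal
(5,2): flips 2 -> legal
(5,3): no bracket -> illegal
W mobility = 7

Answer: B=4 W=7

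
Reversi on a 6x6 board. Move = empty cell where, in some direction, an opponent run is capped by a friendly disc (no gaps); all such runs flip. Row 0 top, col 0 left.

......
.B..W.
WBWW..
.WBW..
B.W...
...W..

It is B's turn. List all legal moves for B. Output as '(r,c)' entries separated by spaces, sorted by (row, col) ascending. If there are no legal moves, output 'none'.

(0,3): no bracket -> illegal
(0,4): no bracket -> illegal
(0,5): flips 2 -> legal
(1,0): no bracket -> illegal
(1,2): flips 1 -> legal
(1,3): flips 2 -> legal
(1,5): no bracket -> illegal
(2,4): flips 2 -> legal
(2,5): no bracket -> illegal
(3,0): flips 1 -> legal
(3,4): flips 1 -> legal
(4,1): flips 1 -> legal
(4,3): no bracket -> illegal
(4,4): flips 2 -> legal
(5,1): no bracket -> illegal
(5,2): flips 1 -> legal
(5,4): no bracket -> illegal

Answer: (0,5) (1,2) (1,3) (2,4) (3,0) (3,4) (4,1) (4,4) (5,2)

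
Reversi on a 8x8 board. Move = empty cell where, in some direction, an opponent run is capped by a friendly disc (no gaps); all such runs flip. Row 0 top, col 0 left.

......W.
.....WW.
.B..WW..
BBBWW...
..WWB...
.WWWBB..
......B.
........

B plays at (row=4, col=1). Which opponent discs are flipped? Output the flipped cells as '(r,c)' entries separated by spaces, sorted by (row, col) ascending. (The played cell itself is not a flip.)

Dir NW: first cell 'B' (not opp) -> no flip
Dir N: first cell 'B' (not opp) -> no flip
Dir NE: first cell 'B' (not opp) -> no flip
Dir W: first cell '.' (not opp) -> no flip
Dir E: opp run (4,2) (4,3) capped by B -> flip
Dir SW: first cell '.' (not opp) -> no flip
Dir S: opp run (5,1), next='.' -> no flip
Dir SE: opp run (5,2), next='.' -> no flip

Answer: (4,2) (4,3)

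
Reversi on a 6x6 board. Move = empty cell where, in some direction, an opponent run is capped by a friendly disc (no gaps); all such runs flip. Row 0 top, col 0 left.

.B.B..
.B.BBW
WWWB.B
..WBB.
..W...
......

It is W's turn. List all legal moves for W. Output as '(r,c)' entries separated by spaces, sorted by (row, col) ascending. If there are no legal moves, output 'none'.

(0,0): flips 1 -> legal
(0,2): flips 1 -> legal
(0,4): flips 1 -> legal
(0,5): flips 2 -> legal
(1,0): no bracket -> illegal
(1,2): flips 2 -> legal
(2,4): flips 2 -> legal
(3,5): flips 3 -> legal
(4,3): no bracket -> illegal
(4,4): flips 1 -> legal
(4,5): no bracket -> illegal

Answer: (0,0) (0,2) (0,4) (0,5) (1,2) (2,4) (3,5) (4,4)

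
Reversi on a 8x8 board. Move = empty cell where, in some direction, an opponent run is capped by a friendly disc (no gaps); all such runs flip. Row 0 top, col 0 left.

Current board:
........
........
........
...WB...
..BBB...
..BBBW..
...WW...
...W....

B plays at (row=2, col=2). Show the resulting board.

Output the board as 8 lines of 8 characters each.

Place B at (2,2); scan 8 dirs for brackets.
Dir NW: first cell '.' (not opp) -> no flip
Dir N: first cell '.' (not opp) -> no flip
Dir NE: first cell '.' (not opp) -> no flip
Dir W: first cell '.' (not opp) -> no flip
Dir E: first cell '.' (not opp) -> no flip
Dir SW: first cell '.' (not opp) -> no flip
Dir S: first cell '.' (not opp) -> no flip
Dir SE: opp run (3,3) capped by B -> flip
All flips: (3,3)

Answer: ........
........
..B.....
...BB...
..BBB...
..BBBW..
...WW...
...W....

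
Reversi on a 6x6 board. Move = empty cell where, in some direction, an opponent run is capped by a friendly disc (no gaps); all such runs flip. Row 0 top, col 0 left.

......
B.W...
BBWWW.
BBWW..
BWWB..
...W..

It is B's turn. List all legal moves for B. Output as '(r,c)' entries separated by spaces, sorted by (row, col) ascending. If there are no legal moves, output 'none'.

Answer: (0,3) (1,3) (2,5) (3,4) (5,1) (5,2)

Derivation:
(0,1): no bracket -> illegal
(0,2): no bracket -> illegal
(0,3): flips 1 -> legal
(1,1): no bracket -> illegal
(1,3): flips 3 -> legal
(1,4): no bracket -> illegal
(1,5): no bracket -> illegal
(2,5): flips 3 -> legal
(3,4): flips 2 -> legal
(3,5): no bracket -> illegal
(4,4): no bracket -> illegal
(5,0): no bracket -> illegal
(5,1): flips 1 -> legal
(5,2): flips 1 -> legal
(5,4): no bracket -> illegal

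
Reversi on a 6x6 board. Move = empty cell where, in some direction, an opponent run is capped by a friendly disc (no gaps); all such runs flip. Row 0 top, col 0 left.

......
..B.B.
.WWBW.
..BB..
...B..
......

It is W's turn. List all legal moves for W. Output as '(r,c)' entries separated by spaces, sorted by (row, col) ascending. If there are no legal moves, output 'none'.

(0,1): no bracket -> illegal
(0,2): flips 1 -> legal
(0,3): flips 1 -> legal
(0,4): flips 1 -> legal
(0,5): no bracket -> illegal
(1,1): no bracket -> illegal
(1,3): no bracket -> illegal
(1,5): no bracket -> illegal
(2,5): no bracket -> illegal
(3,1): no bracket -> illegal
(3,4): no bracket -> illegal
(4,1): no bracket -> illegal
(4,2): flips 2 -> legal
(4,4): flips 1 -> legal
(5,2): no bracket -> illegal
(5,3): no bracket -> illegal
(5,4): flips 2 -> legal

Answer: (0,2) (0,3) (0,4) (4,2) (4,4) (5,4)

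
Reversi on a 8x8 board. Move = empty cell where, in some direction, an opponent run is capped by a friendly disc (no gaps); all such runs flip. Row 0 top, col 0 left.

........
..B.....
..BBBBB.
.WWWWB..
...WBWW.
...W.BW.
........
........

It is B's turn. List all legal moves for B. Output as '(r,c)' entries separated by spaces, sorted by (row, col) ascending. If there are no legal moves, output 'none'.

(2,0): no bracket -> illegal
(2,1): no bracket -> illegal
(3,0): flips 4 -> legal
(3,6): no bracket -> illegal
(3,7): flips 1 -> legal
(4,0): flips 1 -> legal
(4,1): flips 1 -> legal
(4,2): flips 3 -> legal
(4,7): flips 2 -> legal
(5,2): flips 2 -> legal
(5,4): no bracket -> illegal
(5,7): flips 2 -> legal
(6,2): flips 1 -> legal
(6,3): flips 3 -> legal
(6,4): no bracket -> illegal
(6,5): no bracket -> illegal
(6,6): no bracket -> illegal
(6,7): flips 3 -> legal

Answer: (3,0) (3,7) (4,0) (4,1) (4,2) (4,7) (5,2) (5,7) (6,2) (6,3) (6,7)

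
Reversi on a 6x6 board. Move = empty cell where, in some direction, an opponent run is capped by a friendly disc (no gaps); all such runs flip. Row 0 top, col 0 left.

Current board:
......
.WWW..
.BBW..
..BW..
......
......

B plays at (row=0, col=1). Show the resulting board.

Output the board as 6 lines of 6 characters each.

Answer: .B....
.BWW..
.BBW..
..BW..
......
......

Derivation:
Place B at (0,1); scan 8 dirs for brackets.
Dir NW: edge -> no flip
Dir N: edge -> no flip
Dir NE: edge -> no flip
Dir W: first cell '.' (not opp) -> no flip
Dir E: first cell '.' (not opp) -> no flip
Dir SW: first cell '.' (not opp) -> no flip
Dir S: opp run (1,1) capped by B -> flip
Dir SE: opp run (1,2) (2,3), next='.' -> no flip
All flips: (1,1)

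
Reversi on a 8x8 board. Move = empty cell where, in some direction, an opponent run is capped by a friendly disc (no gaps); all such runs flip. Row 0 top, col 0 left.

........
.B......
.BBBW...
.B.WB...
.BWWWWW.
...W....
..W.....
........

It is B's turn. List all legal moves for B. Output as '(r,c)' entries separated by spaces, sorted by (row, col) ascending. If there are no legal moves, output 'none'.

Answer: (1,4) (2,5) (3,2) (4,7) (5,2) (5,4) (5,5) (5,6) (6,3) (6,4)

Derivation:
(1,3): no bracket -> illegal
(1,4): flips 1 -> legal
(1,5): no bracket -> illegal
(2,5): flips 1 -> legal
(3,2): flips 1 -> legal
(3,5): no bracket -> illegal
(3,6): no bracket -> illegal
(3,7): no bracket -> illegal
(4,7): flips 5 -> legal
(5,1): no bracket -> illegal
(5,2): flips 1 -> legal
(5,4): flips 1 -> legal
(5,5): flips 2 -> legal
(5,6): flips 1 -> legal
(5,7): no bracket -> illegal
(6,1): no bracket -> illegal
(6,3): flips 3 -> legal
(6,4): flips 2 -> legal
(7,1): no bracket -> illegal
(7,2): no bracket -> illegal
(7,3): no bracket -> illegal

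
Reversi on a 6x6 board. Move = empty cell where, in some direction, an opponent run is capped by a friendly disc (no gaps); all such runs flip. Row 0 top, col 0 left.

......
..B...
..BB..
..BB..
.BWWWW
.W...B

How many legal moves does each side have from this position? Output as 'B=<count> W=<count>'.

-- B to move --
(3,1): no bracket -> illegal
(3,4): no bracket -> illegal
(3,5): flips 1 -> legal
(4,0): no bracket -> illegal
(5,0): no bracket -> illegal
(5,2): flips 1 -> legal
(5,3): flips 1 -> legal
(5,4): flips 1 -> legal
B mobility = 4
-- W to move --
(0,1): no bracket -> illegal
(0,2): flips 3 -> legal
(0,3): no bracket -> illegal
(1,1): flips 2 -> legal
(1,3): flips 2 -> legal
(1,4): no bracket -> illegal
(2,1): flips 1 -> legal
(2,4): flips 1 -> legal
(3,0): no bracket -> illegal
(3,1): flips 1 -> legal
(3,4): no bracket -> illegal
(4,0): flips 1 -> legal
(5,0): no bracket -> illegal
(5,2): no bracket -> illegal
(5,4): no bracket -> illegal
W mobility = 7

Answer: B=4 W=7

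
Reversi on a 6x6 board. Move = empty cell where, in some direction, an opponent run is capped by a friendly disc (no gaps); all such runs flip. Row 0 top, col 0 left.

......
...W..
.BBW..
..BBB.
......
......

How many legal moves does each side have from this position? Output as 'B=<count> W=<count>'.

Answer: B=5 W=5

Derivation:
-- B to move --
(0,2): no bracket -> illegal
(0,3): flips 2 -> legal
(0,4): flips 1 -> legal
(1,2): flips 1 -> legal
(1,4): flips 1 -> legal
(2,4): flips 1 -> legal
B mobility = 5
-- W to move --
(1,0): no bracket -> illegal
(1,1): no bracket -> illegal
(1,2): no bracket -> illegal
(2,0): flips 2 -> legal
(2,4): no bracket -> illegal
(2,5): no bracket -> illegal
(3,0): no bracket -> illegal
(3,1): flips 1 -> legal
(3,5): no bracket -> illegal
(4,1): flips 1 -> legal
(4,2): no bracket -> illegal
(4,3): flips 1 -> legal
(4,4): no bracket -> illegal
(4,5): flips 1 -> legal
W mobility = 5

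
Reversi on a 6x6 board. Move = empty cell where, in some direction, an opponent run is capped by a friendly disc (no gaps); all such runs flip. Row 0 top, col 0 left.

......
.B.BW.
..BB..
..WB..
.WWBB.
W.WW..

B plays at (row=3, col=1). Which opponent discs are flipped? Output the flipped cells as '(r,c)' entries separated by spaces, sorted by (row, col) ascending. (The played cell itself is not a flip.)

Dir NW: first cell '.' (not opp) -> no flip
Dir N: first cell '.' (not opp) -> no flip
Dir NE: first cell 'B' (not opp) -> no flip
Dir W: first cell '.' (not opp) -> no flip
Dir E: opp run (3,2) capped by B -> flip
Dir SW: first cell '.' (not opp) -> no flip
Dir S: opp run (4,1), next='.' -> no flip
Dir SE: opp run (4,2) (5,3), next=edge -> no flip

Answer: (3,2)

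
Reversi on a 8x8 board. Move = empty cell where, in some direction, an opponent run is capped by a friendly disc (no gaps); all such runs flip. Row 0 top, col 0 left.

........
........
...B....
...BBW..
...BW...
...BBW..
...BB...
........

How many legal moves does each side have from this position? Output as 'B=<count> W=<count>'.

Answer: B=6 W=8

Derivation:
-- B to move --
(2,4): no bracket -> illegal
(2,5): no bracket -> illegal
(2,6): flips 2 -> legal
(3,6): flips 1 -> legal
(4,5): flips 1 -> legal
(4,6): flips 1 -> legal
(5,6): flips 1 -> legal
(6,5): no bracket -> illegal
(6,6): flips 2 -> legal
B mobility = 6
-- W to move --
(1,2): no bracket -> illegal
(1,3): no bracket -> illegal
(1,4): no bracket -> illegal
(2,2): flips 1 -> legal
(2,4): flips 1 -> legal
(2,5): no bracket -> illegal
(3,2): flips 2 -> legal
(4,2): flips 1 -> legal
(4,5): no bracket -> illegal
(5,2): flips 2 -> legal
(6,2): flips 1 -> legal
(6,5): no bracket -> illegal
(7,2): no bracket -> illegal
(7,3): flips 1 -> legal
(7,4): flips 2 -> legal
(7,5): no bracket -> illegal
W mobility = 8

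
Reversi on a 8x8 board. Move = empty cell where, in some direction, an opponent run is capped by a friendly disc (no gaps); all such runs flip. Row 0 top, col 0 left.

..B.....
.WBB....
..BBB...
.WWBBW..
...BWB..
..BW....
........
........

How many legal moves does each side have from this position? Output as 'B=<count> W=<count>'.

Answer: B=14 W=8

Derivation:
-- B to move --
(0,0): flips 1 -> legal
(0,1): no bracket -> illegal
(1,0): flips 1 -> legal
(2,0): flips 1 -> legal
(2,1): flips 1 -> legal
(2,5): flips 1 -> legal
(2,6): no bracket -> illegal
(3,0): flips 2 -> legal
(3,6): flips 1 -> legal
(4,0): flips 1 -> legal
(4,1): flips 1 -> legal
(4,2): flips 1 -> legal
(4,6): flips 1 -> legal
(5,4): flips 2 -> legal
(5,5): flips 1 -> legal
(6,2): no bracket -> illegal
(6,3): flips 1 -> legal
(6,4): no bracket -> illegal
B mobility = 14
-- W to move --
(0,1): no bracket -> illegal
(0,3): flips 4 -> legal
(0,4): flips 2 -> legal
(1,4): flips 5 -> legal
(1,5): no bracket -> illegal
(2,1): no bracket -> illegal
(2,5): no bracket -> illegal
(3,6): no bracket -> illegal
(4,1): no bracket -> illegal
(4,2): flips 1 -> legal
(4,6): flips 1 -> legal
(5,1): flips 1 -> legal
(5,4): flips 1 -> legal
(5,5): flips 1 -> legal
(5,6): no bracket -> illegal
(6,1): no bracket -> illegal
(6,2): no bracket -> illegal
(6,3): no bracket -> illegal
W mobility = 8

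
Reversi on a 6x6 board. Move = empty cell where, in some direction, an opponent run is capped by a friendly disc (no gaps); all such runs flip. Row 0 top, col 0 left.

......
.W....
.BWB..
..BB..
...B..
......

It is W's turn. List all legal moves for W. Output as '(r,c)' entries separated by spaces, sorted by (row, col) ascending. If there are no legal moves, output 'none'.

(1,0): no bracket -> illegal
(1,2): no bracket -> illegal
(1,3): no bracket -> illegal
(1,4): no bracket -> illegal
(2,0): flips 1 -> legal
(2,4): flips 1 -> legal
(3,0): no bracket -> illegal
(3,1): flips 1 -> legal
(3,4): no bracket -> illegal
(4,1): no bracket -> illegal
(4,2): flips 1 -> legal
(4,4): flips 1 -> legal
(5,2): no bracket -> illegal
(5,3): no bracket -> illegal
(5,4): no bracket -> illegal

Answer: (2,0) (2,4) (3,1) (4,2) (4,4)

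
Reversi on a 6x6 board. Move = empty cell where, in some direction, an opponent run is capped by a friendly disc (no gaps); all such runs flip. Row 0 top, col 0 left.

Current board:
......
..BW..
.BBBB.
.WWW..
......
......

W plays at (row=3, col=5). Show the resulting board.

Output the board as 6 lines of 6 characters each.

Place W at (3,5); scan 8 dirs for brackets.
Dir NW: opp run (2,4) capped by W -> flip
Dir N: first cell '.' (not opp) -> no flip
Dir NE: edge -> no flip
Dir W: first cell '.' (not opp) -> no flip
Dir E: edge -> no flip
Dir SW: first cell '.' (not opp) -> no flip
Dir S: first cell '.' (not opp) -> no flip
Dir SE: edge -> no flip
All flips: (2,4)

Answer: ......
..BW..
.BBBW.
.WWW.W
......
......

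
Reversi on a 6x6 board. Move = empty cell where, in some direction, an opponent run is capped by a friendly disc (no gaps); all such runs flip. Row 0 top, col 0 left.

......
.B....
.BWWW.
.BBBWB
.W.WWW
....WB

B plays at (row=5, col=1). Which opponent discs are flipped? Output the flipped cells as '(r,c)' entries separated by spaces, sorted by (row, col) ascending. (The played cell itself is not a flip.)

Dir NW: first cell '.' (not opp) -> no flip
Dir N: opp run (4,1) capped by B -> flip
Dir NE: first cell '.' (not opp) -> no flip
Dir W: first cell '.' (not opp) -> no flip
Dir E: first cell '.' (not opp) -> no flip
Dir SW: edge -> no flip
Dir S: edge -> no flip
Dir SE: edge -> no flip

Answer: (4,1)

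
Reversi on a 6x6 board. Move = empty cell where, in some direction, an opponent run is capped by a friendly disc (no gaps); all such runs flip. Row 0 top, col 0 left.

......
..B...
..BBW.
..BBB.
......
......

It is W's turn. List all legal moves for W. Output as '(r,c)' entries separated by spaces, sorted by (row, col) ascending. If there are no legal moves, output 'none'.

(0,1): no bracket -> illegal
(0,2): no bracket -> illegal
(0,3): no bracket -> illegal
(1,1): no bracket -> illegal
(1,3): no bracket -> illegal
(1,4): no bracket -> illegal
(2,1): flips 2 -> legal
(2,5): no bracket -> illegal
(3,1): no bracket -> illegal
(3,5): no bracket -> illegal
(4,1): no bracket -> illegal
(4,2): flips 1 -> legal
(4,3): no bracket -> illegal
(4,4): flips 1 -> legal
(4,5): no bracket -> illegal

Answer: (2,1) (4,2) (4,4)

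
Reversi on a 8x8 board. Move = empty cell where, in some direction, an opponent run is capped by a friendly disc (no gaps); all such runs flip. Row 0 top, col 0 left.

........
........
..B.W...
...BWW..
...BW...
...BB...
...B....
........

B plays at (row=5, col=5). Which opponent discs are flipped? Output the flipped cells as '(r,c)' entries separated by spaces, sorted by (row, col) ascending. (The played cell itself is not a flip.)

Answer: (4,4)

Derivation:
Dir NW: opp run (4,4) capped by B -> flip
Dir N: first cell '.' (not opp) -> no flip
Dir NE: first cell '.' (not opp) -> no flip
Dir W: first cell 'B' (not opp) -> no flip
Dir E: first cell '.' (not opp) -> no flip
Dir SW: first cell '.' (not opp) -> no flip
Dir S: first cell '.' (not opp) -> no flip
Dir SE: first cell '.' (not opp) -> no flip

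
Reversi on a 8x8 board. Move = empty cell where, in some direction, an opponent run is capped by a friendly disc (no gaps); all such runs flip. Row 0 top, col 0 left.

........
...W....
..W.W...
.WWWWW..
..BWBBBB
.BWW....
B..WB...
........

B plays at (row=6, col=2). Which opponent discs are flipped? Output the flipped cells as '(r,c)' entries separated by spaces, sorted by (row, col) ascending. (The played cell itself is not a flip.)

Dir NW: first cell 'B' (not opp) -> no flip
Dir N: opp run (5,2) capped by B -> flip
Dir NE: opp run (5,3) capped by B -> flip
Dir W: first cell '.' (not opp) -> no flip
Dir E: opp run (6,3) capped by B -> flip
Dir SW: first cell '.' (not opp) -> no flip
Dir S: first cell '.' (not opp) -> no flip
Dir SE: first cell '.' (not opp) -> no flip

Answer: (5,2) (5,3) (6,3)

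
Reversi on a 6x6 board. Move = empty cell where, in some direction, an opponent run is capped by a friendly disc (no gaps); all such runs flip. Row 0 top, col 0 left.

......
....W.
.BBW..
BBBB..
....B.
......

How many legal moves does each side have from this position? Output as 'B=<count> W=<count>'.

Answer: B=3 W=3

Derivation:
-- B to move --
(0,3): no bracket -> illegal
(0,4): no bracket -> illegal
(0,5): flips 2 -> legal
(1,2): no bracket -> illegal
(1,3): flips 1 -> legal
(1,5): no bracket -> illegal
(2,4): flips 1 -> legal
(2,5): no bracket -> illegal
(3,4): no bracket -> illegal
B mobility = 3
-- W to move --
(1,0): no bracket -> illegal
(1,1): no bracket -> illegal
(1,2): no bracket -> illegal
(1,3): no bracket -> illegal
(2,0): flips 2 -> legal
(2,4): no bracket -> illegal
(3,4): no bracket -> illegal
(3,5): no bracket -> illegal
(4,0): no bracket -> illegal
(4,1): flips 1 -> legal
(4,2): no bracket -> illegal
(4,3): flips 1 -> legal
(4,5): no bracket -> illegal
(5,3): no bracket -> illegal
(5,4): no bracket -> illegal
(5,5): no bracket -> illegal
W mobility = 3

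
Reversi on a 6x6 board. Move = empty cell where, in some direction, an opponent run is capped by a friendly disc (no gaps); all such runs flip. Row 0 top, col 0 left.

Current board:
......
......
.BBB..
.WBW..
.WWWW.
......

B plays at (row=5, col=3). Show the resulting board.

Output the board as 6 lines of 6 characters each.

Place B at (5,3); scan 8 dirs for brackets.
Dir NW: opp run (4,2) (3,1), next='.' -> no flip
Dir N: opp run (4,3) (3,3) capped by B -> flip
Dir NE: opp run (4,4), next='.' -> no flip
Dir W: first cell '.' (not opp) -> no flip
Dir E: first cell '.' (not opp) -> no flip
Dir SW: edge -> no flip
Dir S: edge -> no flip
Dir SE: edge -> no flip
All flips: (3,3) (4,3)

Answer: ......
......
.BBB..
.WBB..
.WWBW.
...B..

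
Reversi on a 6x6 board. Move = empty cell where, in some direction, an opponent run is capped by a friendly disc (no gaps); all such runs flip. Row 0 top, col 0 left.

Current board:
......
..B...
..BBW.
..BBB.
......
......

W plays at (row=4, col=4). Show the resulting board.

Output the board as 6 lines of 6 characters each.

Place W at (4,4); scan 8 dirs for brackets.
Dir NW: opp run (3,3) (2,2), next='.' -> no flip
Dir N: opp run (3,4) capped by W -> flip
Dir NE: first cell '.' (not opp) -> no flip
Dir W: first cell '.' (not opp) -> no flip
Dir E: first cell '.' (not opp) -> no flip
Dir SW: first cell '.' (not opp) -> no flip
Dir S: first cell '.' (not opp) -> no flip
Dir SE: first cell '.' (not opp) -> no flip
All flips: (3,4)

Answer: ......
..B...
..BBW.
..BBW.
....W.
......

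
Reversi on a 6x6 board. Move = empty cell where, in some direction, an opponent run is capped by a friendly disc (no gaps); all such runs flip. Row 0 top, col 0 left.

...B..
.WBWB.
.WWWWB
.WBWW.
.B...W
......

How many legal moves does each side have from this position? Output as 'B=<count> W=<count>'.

Answer: B=7 W=9

Derivation:
-- B to move --
(0,0): no bracket -> illegal
(0,1): flips 3 -> legal
(0,2): no bracket -> illegal
(0,4): no bracket -> illegal
(1,0): flips 2 -> legal
(1,5): no bracket -> illegal
(2,0): flips 4 -> legal
(3,0): flips 2 -> legal
(3,5): flips 2 -> legal
(4,0): no bracket -> illegal
(4,2): no bracket -> illegal
(4,3): flips 4 -> legal
(4,4): flips 2 -> legal
(5,4): no bracket -> illegal
(5,5): no bracket -> illegal
B mobility = 7
-- W to move --
(0,1): flips 1 -> legal
(0,2): flips 1 -> legal
(0,4): flips 1 -> legal
(0,5): flips 1 -> legal
(1,5): flips 1 -> legal
(3,0): no bracket -> illegal
(3,5): no bracket -> illegal
(4,0): no bracket -> illegal
(4,2): flips 1 -> legal
(4,3): flips 1 -> legal
(5,0): flips 2 -> legal
(5,1): flips 1 -> legal
(5,2): no bracket -> illegal
W mobility = 9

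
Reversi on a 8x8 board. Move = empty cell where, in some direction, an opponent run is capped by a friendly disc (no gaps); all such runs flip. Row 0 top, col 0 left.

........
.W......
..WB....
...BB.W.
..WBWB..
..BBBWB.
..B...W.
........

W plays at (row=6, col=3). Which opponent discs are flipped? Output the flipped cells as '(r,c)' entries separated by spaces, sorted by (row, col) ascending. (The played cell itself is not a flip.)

Dir NW: opp run (5,2), next='.' -> no flip
Dir N: opp run (5,3) (4,3) (3,3) (2,3), next='.' -> no flip
Dir NE: opp run (5,4) (4,5) capped by W -> flip
Dir W: opp run (6,2), next='.' -> no flip
Dir E: first cell '.' (not opp) -> no flip
Dir SW: first cell '.' (not opp) -> no flip
Dir S: first cell '.' (not opp) -> no flip
Dir SE: first cell '.' (not opp) -> no flip

Answer: (4,5) (5,4)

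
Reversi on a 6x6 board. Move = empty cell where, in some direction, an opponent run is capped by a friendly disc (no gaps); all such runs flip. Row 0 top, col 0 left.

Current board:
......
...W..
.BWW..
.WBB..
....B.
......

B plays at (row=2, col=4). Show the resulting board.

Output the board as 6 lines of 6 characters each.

Place B at (2,4); scan 8 dirs for brackets.
Dir NW: opp run (1,3), next='.' -> no flip
Dir N: first cell '.' (not opp) -> no flip
Dir NE: first cell '.' (not opp) -> no flip
Dir W: opp run (2,3) (2,2) capped by B -> flip
Dir E: first cell '.' (not opp) -> no flip
Dir SW: first cell 'B' (not opp) -> no flip
Dir S: first cell '.' (not opp) -> no flip
Dir SE: first cell '.' (not opp) -> no flip
All flips: (2,2) (2,3)

Answer: ......
...W..
.BBBB.
.WBB..
....B.
......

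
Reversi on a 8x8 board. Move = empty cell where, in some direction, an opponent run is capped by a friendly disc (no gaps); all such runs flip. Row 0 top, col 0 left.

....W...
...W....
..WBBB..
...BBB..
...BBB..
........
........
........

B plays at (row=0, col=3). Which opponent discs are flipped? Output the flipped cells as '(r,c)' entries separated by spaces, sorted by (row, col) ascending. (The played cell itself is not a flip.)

Dir NW: edge -> no flip
Dir N: edge -> no flip
Dir NE: edge -> no flip
Dir W: first cell '.' (not opp) -> no flip
Dir E: opp run (0,4), next='.' -> no flip
Dir SW: first cell '.' (not opp) -> no flip
Dir S: opp run (1,3) capped by B -> flip
Dir SE: first cell '.' (not opp) -> no flip

Answer: (1,3)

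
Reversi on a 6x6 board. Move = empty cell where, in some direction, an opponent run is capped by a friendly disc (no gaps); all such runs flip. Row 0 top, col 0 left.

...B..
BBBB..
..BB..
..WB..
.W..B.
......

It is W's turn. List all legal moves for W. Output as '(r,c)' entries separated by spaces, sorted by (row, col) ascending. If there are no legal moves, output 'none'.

Answer: (0,2) (1,4) (3,4)

Derivation:
(0,0): no bracket -> illegal
(0,1): no bracket -> illegal
(0,2): flips 2 -> legal
(0,4): no bracket -> illegal
(1,4): flips 1 -> legal
(2,0): no bracket -> illegal
(2,1): no bracket -> illegal
(2,4): no bracket -> illegal
(3,1): no bracket -> illegal
(3,4): flips 1 -> legal
(3,5): no bracket -> illegal
(4,2): no bracket -> illegal
(4,3): no bracket -> illegal
(4,5): no bracket -> illegal
(5,3): no bracket -> illegal
(5,4): no bracket -> illegal
(5,5): no bracket -> illegal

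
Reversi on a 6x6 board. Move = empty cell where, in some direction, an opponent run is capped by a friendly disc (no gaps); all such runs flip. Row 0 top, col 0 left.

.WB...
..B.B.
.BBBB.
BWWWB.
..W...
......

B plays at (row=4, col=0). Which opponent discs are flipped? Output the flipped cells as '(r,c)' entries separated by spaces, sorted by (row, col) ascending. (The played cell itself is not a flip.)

Dir NW: edge -> no flip
Dir N: first cell 'B' (not opp) -> no flip
Dir NE: opp run (3,1) capped by B -> flip
Dir W: edge -> no flip
Dir E: first cell '.' (not opp) -> no flip
Dir SW: edge -> no flip
Dir S: first cell '.' (not opp) -> no flip
Dir SE: first cell '.' (not opp) -> no flip

Answer: (3,1)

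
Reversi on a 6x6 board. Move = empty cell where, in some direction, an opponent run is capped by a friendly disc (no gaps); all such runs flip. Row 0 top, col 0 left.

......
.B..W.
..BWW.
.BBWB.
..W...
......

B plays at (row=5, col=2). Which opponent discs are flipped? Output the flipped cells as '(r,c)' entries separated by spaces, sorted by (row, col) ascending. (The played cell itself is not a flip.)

Answer: (4,2)

Derivation:
Dir NW: first cell '.' (not opp) -> no flip
Dir N: opp run (4,2) capped by B -> flip
Dir NE: first cell '.' (not opp) -> no flip
Dir W: first cell '.' (not opp) -> no flip
Dir E: first cell '.' (not opp) -> no flip
Dir SW: edge -> no flip
Dir S: edge -> no flip
Dir SE: edge -> no flip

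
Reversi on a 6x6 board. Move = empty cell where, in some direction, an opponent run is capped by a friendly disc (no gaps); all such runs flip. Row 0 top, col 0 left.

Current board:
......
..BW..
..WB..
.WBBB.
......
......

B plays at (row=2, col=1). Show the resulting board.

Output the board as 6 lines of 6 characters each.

Answer: ......
..BW..
.BBB..
.WBBB.
......
......

Derivation:
Place B at (2,1); scan 8 dirs for brackets.
Dir NW: first cell '.' (not opp) -> no flip
Dir N: first cell '.' (not opp) -> no flip
Dir NE: first cell 'B' (not opp) -> no flip
Dir W: first cell '.' (not opp) -> no flip
Dir E: opp run (2,2) capped by B -> flip
Dir SW: first cell '.' (not opp) -> no flip
Dir S: opp run (3,1), next='.' -> no flip
Dir SE: first cell 'B' (not opp) -> no flip
All flips: (2,2)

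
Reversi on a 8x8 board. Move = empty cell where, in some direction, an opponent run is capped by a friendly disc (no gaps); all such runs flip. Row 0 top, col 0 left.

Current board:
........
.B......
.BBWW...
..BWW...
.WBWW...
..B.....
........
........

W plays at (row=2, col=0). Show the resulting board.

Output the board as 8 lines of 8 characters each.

Place W at (2,0); scan 8 dirs for brackets.
Dir NW: edge -> no flip
Dir N: first cell '.' (not opp) -> no flip
Dir NE: opp run (1,1), next='.' -> no flip
Dir W: edge -> no flip
Dir E: opp run (2,1) (2,2) capped by W -> flip
Dir SW: edge -> no flip
Dir S: first cell '.' (not opp) -> no flip
Dir SE: first cell '.' (not opp) -> no flip
All flips: (2,1) (2,2)

Answer: ........
.B......
WWWWW...
..BWW...
.WBWW...
..B.....
........
........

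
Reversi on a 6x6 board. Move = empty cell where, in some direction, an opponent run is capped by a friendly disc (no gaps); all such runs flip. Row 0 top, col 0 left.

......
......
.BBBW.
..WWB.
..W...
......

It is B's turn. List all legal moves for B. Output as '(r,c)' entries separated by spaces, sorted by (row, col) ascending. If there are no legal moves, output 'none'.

Answer: (1,4) (2,5) (3,1) (4,1) (4,3) (4,4) (5,2)

Derivation:
(1,3): no bracket -> illegal
(1,4): flips 1 -> legal
(1,5): no bracket -> illegal
(2,5): flips 1 -> legal
(3,1): flips 2 -> legal
(3,5): no bracket -> illegal
(4,1): flips 1 -> legal
(4,3): flips 2 -> legal
(4,4): flips 1 -> legal
(5,1): no bracket -> illegal
(5,2): flips 2 -> legal
(5,3): no bracket -> illegal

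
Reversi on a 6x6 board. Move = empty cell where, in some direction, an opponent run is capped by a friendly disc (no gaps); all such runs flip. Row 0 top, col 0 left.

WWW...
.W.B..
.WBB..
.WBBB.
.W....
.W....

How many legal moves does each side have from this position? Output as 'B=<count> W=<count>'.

Answer: B=5 W=6

Derivation:
-- B to move --
(0,3): no bracket -> illegal
(1,0): flips 1 -> legal
(1,2): no bracket -> illegal
(2,0): flips 1 -> legal
(3,0): flips 1 -> legal
(4,0): flips 1 -> legal
(4,2): no bracket -> illegal
(5,0): flips 1 -> legal
(5,2): no bracket -> illegal
B mobility = 5
-- W to move --
(0,3): no bracket -> illegal
(0,4): flips 2 -> legal
(1,2): no bracket -> illegal
(1,4): flips 2 -> legal
(2,4): flips 3 -> legal
(2,5): no bracket -> illegal
(3,5): flips 3 -> legal
(4,2): no bracket -> illegal
(4,3): flips 1 -> legal
(4,4): flips 2 -> legal
(4,5): no bracket -> illegal
W mobility = 6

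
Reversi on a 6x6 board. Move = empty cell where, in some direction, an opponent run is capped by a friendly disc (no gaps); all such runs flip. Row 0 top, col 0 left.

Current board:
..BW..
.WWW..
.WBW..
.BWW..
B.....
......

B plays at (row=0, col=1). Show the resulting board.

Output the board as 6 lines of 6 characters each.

Place B at (0,1); scan 8 dirs for brackets.
Dir NW: edge -> no flip
Dir N: edge -> no flip
Dir NE: edge -> no flip
Dir W: first cell '.' (not opp) -> no flip
Dir E: first cell 'B' (not opp) -> no flip
Dir SW: first cell '.' (not opp) -> no flip
Dir S: opp run (1,1) (2,1) capped by B -> flip
Dir SE: opp run (1,2) (2,3), next='.' -> no flip
All flips: (1,1) (2,1)

Answer: .BBW..
.BWW..
.BBW..
.BWW..
B.....
......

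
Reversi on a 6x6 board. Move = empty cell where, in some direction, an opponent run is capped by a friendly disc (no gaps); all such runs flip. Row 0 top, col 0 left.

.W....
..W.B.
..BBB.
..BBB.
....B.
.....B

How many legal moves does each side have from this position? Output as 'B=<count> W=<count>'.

-- B to move --
(0,0): no bracket -> illegal
(0,2): flips 1 -> legal
(0,3): no bracket -> illegal
(1,0): no bracket -> illegal
(1,1): no bracket -> illegal
(1,3): no bracket -> illegal
(2,1): no bracket -> illegal
B mobility = 1
-- W to move --
(0,3): no bracket -> illegal
(0,4): no bracket -> illegal
(0,5): no bracket -> illegal
(1,1): no bracket -> illegal
(1,3): no bracket -> illegal
(1,5): no bracket -> illegal
(2,1): no bracket -> illegal
(2,5): no bracket -> illegal
(3,1): no bracket -> illegal
(3,5): no bracket -> illegal
(4,1): no bracket -> illegal
(4,2): flips 2 -> legal
(4,3): no bracket -> illegal
(4,5): flips 2 -> legal
(5,3): no bracket -> illegal
(5,4): no bracket -> illegal
W mobility = 2

Answer: B=1 W=2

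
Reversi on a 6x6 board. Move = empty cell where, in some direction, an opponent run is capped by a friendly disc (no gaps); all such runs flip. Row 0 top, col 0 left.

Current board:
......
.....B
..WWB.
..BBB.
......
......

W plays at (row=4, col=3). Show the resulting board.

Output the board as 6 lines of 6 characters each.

Answer: ......
.....B
..WWB.
..BWB.
...W..
......

Derivation:
Place W at (4,3); scan 8 dirs for brackets.
Dir NW: opp run (3,2), next='.' -> no flip
Dir N: opp run (3,3) capped by W -> flip
Dir NE: opp run (3,4), next='.' -> no flip
Dir W: first cell '.' (not opp) -> no flip
Dir E: first cell '.' (not opp) -> no flip
Dir SW: first cell '.' (not opp) -> no flip
Dir S: first cell '.' (not opp) -> no flip
Dir SE: first cell '.' (not opp) -> no flip
All flips: (3,3)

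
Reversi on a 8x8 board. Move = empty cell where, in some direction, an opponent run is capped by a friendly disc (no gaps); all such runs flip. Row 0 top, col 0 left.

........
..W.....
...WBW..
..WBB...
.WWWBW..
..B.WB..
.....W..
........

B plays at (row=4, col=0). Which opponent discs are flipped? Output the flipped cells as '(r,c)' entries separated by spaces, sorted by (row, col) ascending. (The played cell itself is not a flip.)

Answer: (4,1) (4,2) (4,3)

Derivation:
Dir NW: edge -> no flip
Dir N: first cell '.' (not opp) -> no flip
Dir NE: first cell '.' (not opp) -> no flip
Dir W: edge -> no flip
Dir E: opp run (4,1) (4,2) (4,3) capped by B -> flip
Dir SW: edge -> no flip
Dir S: first cell '.' (not opp) -> no flip
Dir SE: first cell '.' (not opp) -> no flip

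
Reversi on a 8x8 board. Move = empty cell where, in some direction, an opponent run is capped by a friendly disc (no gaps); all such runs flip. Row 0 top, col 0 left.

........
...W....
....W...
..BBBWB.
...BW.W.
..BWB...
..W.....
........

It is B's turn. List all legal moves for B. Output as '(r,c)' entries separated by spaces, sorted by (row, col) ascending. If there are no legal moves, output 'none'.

(0,2): no bracket -> illegal
(0,3): no bracket -> illegal
(0,4): no bracket -> illegal
(1,2): no bracket -> illegal
(1,4): flips 1 -> legal
(1,5): flips 1 -> legal
(2,2): no bracket -> illegal
(2,3): no bracket -> illegal
(2,5): no bracket -> illegal
(2,6): no bracket -> illegal
(3,7): no bracket -> illegal
(4,2): no bracket -> illegal
(4,5): flips 1 -> legal
(4,7): no bracket -> illegal
(5,1): no bracket -> illegal
(5,5): flips 1 -> legal
(5,6): flips 1 -> legal
(5,7): no bracket -> illegal
(6,1): no bracket -> illegal
(6,3): flips 1 -> legal
(6,4): no bracket -> illegal
(7,1): no bracket -> illegal
(7,2): flips 1 -> legal
(7,3): no bracket -> illegal

Answer: (1,4) (1,5) (4,5) (5,5) (5,6) (6,3) (7,2)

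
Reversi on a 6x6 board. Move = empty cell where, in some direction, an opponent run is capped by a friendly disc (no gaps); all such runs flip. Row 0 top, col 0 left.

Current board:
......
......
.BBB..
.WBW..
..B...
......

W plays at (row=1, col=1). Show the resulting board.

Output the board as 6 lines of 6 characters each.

Answer: ......
.W....
.WWB..
.WBW..
..B...
......

Derivation:
Place W at (1,1); scan 8 dirs for brackets.
Dir NW: first cell '.' (not opp) -> no flip
Dir N: first cell '.' (not opp) -> no flip
Dir NE: first cell '.' (not opp) -> no flip
Dir W: first cell '.' (not opp) -> no flip
Dir E: first cell '.' (not opp) -> no flip
Dir SW: first cell '.' (not opp) -> no flip
Dir S: opp run (2,1) capped by W -> flip
Dir SE: opp run (2,2) capped by W -> flip
All flips: (2,1) (2,2)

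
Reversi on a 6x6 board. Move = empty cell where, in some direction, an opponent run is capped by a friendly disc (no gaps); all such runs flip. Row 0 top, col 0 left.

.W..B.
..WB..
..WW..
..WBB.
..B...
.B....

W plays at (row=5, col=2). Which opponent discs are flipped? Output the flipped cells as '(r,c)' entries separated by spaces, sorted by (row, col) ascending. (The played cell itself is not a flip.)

Dir NW: first cell '.' (not opp) -> no flip
Dir N: opp run (4,2) capped by W -> flip
Dir NE: first cell '.' (not opp) -> no flip
Dir W: opp run (5,1), next='.' -> no flip
Dir E: first cell '.' (not opp) -> no flip
Dir SW: edge -> no flip
Dir S: edge -> no flip
Dir SE: edge -> no flip

Answer: (4,2)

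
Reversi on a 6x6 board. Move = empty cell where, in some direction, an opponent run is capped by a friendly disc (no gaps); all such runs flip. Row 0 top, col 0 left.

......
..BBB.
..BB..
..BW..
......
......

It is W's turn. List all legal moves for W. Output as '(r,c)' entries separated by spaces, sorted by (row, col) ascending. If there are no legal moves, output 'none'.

(0,1): no bracket -> illegal
(0,2): no bracket -> illegal
(0,3): flips 2 -> legal
(0,4): no bracket -> illegal
(0,5): no bracket -> illegal
(1,1): flips 1 -> legal
(1,5): no bracket -> illegal
(2,1): no bracket -> illegal
(2,4): no bracket -> illegal
(2,5): no bracket -> illegal
(3,1): flips 1 -> legal
(3,4): no bracket -> illegal
(4,1): no bracket -> illegal
(4,2): no bracket -> illegal
(4,3): no bracket -> illegal

Answer: (0,3) (1,1) (3,1)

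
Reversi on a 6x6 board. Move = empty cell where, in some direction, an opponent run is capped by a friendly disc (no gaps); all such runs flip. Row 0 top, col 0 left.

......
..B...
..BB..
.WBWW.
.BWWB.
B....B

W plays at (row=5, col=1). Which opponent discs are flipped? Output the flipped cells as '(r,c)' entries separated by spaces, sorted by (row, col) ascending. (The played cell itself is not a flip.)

Answer: (4,1)

Derivation:
Dir NW: first cell '.' (not opp) -> no flip
Dir N: opp run (4,1) capped by W -> flip
Dir NE: first cell 'W' (not opp) -> no flip
Dir W: opp run (5,0), next=edge -> no flip
Dir E: first cell '.' (not opp) -> no flip
Dir SW: edge -> no flip
Dir S: edge -> no flip
Dir SE: edge -> no flip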